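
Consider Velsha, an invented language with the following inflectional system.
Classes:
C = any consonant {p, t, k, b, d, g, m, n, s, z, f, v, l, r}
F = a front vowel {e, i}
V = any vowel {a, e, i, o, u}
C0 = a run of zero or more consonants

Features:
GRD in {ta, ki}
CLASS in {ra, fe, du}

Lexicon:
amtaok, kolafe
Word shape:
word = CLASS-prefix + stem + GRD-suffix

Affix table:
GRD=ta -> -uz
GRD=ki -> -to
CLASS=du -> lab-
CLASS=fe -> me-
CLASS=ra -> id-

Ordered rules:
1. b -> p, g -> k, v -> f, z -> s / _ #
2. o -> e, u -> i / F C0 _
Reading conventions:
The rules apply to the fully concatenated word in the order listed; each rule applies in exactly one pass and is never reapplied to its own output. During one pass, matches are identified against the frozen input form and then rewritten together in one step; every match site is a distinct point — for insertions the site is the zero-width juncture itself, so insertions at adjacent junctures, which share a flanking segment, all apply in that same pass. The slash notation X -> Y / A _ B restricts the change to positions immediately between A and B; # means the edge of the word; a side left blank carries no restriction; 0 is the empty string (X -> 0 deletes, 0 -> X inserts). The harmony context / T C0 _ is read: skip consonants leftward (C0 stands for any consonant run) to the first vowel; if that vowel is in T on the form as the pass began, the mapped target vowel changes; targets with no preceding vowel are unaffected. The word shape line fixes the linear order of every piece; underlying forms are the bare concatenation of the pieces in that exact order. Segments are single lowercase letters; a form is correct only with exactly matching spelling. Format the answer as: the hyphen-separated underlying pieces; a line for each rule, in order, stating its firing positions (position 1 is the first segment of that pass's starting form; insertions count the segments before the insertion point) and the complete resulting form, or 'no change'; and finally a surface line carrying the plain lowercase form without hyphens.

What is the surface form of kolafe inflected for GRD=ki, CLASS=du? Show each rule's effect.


underlying: lab-kolafe-to
1. b -> p, g -> k, v -> f, z -> s / _ #: no change
2. o -> e, u -> i / F C0 _: fires at position(s) 11: labkolafete
surface: labkolafete


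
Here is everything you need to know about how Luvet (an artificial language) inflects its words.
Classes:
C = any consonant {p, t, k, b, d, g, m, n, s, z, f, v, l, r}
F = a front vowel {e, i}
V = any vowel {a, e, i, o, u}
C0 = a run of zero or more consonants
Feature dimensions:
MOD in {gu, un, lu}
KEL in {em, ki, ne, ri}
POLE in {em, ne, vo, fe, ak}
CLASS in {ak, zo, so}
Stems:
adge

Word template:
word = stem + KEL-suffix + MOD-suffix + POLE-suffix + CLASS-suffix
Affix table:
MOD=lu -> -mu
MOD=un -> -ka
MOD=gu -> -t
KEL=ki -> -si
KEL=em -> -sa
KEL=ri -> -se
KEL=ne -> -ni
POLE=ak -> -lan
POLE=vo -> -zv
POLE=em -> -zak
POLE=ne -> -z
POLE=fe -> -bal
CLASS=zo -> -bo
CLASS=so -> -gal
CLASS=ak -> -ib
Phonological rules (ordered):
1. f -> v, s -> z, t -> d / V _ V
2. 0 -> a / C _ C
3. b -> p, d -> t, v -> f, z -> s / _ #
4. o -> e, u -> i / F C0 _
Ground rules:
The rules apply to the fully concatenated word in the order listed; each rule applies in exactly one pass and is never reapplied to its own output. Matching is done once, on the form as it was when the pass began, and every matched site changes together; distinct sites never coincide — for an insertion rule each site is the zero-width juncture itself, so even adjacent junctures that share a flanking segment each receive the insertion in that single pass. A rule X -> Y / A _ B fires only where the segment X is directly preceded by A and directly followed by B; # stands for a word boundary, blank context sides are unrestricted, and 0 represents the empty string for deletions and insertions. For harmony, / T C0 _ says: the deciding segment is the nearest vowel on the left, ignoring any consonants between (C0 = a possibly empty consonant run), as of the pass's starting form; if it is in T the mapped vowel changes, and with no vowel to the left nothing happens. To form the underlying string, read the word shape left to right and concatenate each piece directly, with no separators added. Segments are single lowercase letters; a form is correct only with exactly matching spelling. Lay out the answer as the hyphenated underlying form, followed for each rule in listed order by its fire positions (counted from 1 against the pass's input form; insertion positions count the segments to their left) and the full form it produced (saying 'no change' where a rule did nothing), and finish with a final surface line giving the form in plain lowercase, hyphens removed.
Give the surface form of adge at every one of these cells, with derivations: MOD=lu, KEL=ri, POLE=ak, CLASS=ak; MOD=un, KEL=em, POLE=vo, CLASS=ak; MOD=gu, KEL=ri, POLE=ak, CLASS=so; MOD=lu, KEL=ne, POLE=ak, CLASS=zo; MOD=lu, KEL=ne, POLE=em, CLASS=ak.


cell MOD=lu, KEL=ri, POLE=ak, CLASS=ak:
underlying: adge-se-mu-lan-ib
1. f -> v, s -> z, t -> d / V _ V: fires at position(s) 5: adgezemulanib
2. 0 -> a / C _ C: inserts after position(s) 2: adagezemulanib
3. b -> p, d -> t, v -> f, z -> s / _ #: fires at position(s) 14: adagezemulanip
4. o -> e, u -> i / F C0 _: fires at position(s) 9: adagezemilanip
surface: adagezemilanip

cell MOD=un, KEL=em, POLE=vo, CLASS=ak:
underlying: adge-sa-ka-zv-ib
1. f -> v, s -> z, t -> d / V _ V: fires at position(s) 5: adgezakazvib
2. 0 -> a / C _ C: inserts after position(s) 2, 9: adagezakazavib
3. b -> p, d -> t, v -> f, z -> s / _ #: fires at position(s) 14: adagezakazavip
4. o -> e, u -> i / F C0 _: no change
surface: adagezakazavip

cell MOD=gu, KEL=ri, POLE=ak, CLASS=so:
underlying: adge-se-t-lan-gal
1. f -> v, s -> z, t -> d / V _ V: fires at position(s) 5: adgezetlangal
2. 0 -> a / C _ C: inserts after position(s) 2, 7, 10: adagezetalanagal
3. b -> p, d -> t, v -> f, z -> s / _ #: no change
4. o -> e, u -> i / F C0 _: no change
surface: adagezetalanagal

cell MOD=lu, KEL=ne, POLE=ak, CLASS=zo:
underlying: adge-ni-mu-lan-bo
1. f -> v, s -> z, t -> d / V _ V: no change
2. 0 -> a / C _ C: inserts after position(s) 2, 11: adagenimulanabo
3. b -> p, d -> t, v -> f, z -> s / _ #: no change
4. o -> e, u -> i / F C0 _: fires at position(s) 9: adagenimilanabo
surface: adagenimilanabo

cell MOD=lu, KEL=ne, POLE=em, CLASS=ak:
underlying: adge-ni-mu-zak-ib
1. f -> v, s -> z, t -> d / V _ V: no change
2. 0 -> a / C _ C: inserts after position(s) 2: adagenimuzakib
3. b -> p, d -> t, v -> f, z -> s / _ #: fires at position(s) 14: adagenimuzakip
4. o -> e, u -> i / F C0 _: fires at position(s) 9: adagenimizakip
surface: adagenimizakip


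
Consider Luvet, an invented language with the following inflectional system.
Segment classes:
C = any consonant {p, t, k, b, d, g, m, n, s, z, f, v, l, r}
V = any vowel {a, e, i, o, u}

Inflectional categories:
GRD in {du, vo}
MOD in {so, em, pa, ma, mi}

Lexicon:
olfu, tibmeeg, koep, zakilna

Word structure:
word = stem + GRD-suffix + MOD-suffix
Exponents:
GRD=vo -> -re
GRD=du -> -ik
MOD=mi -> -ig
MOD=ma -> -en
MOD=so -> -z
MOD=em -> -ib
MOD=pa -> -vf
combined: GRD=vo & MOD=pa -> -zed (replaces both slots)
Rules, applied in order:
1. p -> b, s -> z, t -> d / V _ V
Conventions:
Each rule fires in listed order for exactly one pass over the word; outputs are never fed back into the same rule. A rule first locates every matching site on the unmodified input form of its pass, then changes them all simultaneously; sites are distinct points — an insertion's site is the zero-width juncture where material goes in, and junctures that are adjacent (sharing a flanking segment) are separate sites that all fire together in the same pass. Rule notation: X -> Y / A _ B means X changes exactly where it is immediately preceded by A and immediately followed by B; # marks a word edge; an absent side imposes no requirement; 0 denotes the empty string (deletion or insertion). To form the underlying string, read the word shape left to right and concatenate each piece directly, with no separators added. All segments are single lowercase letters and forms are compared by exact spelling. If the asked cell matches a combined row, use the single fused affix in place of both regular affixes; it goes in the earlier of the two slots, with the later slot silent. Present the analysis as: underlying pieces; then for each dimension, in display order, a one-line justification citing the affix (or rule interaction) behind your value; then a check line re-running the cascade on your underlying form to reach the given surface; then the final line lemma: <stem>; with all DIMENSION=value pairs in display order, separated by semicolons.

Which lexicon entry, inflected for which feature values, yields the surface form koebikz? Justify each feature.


underlying: koep-ik-z
GRD=du - signalled by the affix -ik
MOD=so - signalled by the affix -z
check: koepikz -> koebikz
lemma: koep; GRD=du; MOD=so


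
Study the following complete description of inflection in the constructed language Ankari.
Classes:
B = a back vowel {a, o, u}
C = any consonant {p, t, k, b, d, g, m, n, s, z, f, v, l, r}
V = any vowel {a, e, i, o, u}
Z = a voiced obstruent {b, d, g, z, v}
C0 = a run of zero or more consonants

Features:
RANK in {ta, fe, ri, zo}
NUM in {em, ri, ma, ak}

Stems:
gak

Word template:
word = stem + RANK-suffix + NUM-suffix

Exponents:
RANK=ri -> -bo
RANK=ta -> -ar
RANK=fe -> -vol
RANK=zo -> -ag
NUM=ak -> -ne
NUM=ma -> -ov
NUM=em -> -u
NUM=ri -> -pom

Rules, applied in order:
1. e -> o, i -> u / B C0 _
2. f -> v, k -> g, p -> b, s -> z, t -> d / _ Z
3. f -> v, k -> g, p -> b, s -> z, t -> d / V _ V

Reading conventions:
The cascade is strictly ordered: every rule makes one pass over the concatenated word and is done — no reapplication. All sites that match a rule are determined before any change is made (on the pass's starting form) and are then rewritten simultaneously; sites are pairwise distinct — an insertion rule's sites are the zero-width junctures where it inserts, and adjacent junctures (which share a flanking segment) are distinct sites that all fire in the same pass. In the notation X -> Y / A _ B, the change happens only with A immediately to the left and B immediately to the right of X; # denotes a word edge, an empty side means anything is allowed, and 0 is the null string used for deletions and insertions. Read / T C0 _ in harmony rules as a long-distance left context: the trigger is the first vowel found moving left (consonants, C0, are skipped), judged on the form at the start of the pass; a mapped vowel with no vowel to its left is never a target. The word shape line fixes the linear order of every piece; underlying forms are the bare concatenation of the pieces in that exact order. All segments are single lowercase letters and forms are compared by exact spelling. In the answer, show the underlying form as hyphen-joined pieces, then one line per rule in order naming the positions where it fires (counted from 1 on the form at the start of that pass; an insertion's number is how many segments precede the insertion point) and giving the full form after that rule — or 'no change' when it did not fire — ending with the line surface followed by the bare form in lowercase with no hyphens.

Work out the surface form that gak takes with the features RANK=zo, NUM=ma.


underlying: gak-ag-ov
1. e -> o, i -> u / B C0 _: no change
2. f -> v, k -> g, p -> b, s -> z, t -> d / _ Z: no change
3. f -> v, k -> g, p -> b, s -> z, t -> d / V _ V: fires at position(s) 3: gagagov
surface: gagagov


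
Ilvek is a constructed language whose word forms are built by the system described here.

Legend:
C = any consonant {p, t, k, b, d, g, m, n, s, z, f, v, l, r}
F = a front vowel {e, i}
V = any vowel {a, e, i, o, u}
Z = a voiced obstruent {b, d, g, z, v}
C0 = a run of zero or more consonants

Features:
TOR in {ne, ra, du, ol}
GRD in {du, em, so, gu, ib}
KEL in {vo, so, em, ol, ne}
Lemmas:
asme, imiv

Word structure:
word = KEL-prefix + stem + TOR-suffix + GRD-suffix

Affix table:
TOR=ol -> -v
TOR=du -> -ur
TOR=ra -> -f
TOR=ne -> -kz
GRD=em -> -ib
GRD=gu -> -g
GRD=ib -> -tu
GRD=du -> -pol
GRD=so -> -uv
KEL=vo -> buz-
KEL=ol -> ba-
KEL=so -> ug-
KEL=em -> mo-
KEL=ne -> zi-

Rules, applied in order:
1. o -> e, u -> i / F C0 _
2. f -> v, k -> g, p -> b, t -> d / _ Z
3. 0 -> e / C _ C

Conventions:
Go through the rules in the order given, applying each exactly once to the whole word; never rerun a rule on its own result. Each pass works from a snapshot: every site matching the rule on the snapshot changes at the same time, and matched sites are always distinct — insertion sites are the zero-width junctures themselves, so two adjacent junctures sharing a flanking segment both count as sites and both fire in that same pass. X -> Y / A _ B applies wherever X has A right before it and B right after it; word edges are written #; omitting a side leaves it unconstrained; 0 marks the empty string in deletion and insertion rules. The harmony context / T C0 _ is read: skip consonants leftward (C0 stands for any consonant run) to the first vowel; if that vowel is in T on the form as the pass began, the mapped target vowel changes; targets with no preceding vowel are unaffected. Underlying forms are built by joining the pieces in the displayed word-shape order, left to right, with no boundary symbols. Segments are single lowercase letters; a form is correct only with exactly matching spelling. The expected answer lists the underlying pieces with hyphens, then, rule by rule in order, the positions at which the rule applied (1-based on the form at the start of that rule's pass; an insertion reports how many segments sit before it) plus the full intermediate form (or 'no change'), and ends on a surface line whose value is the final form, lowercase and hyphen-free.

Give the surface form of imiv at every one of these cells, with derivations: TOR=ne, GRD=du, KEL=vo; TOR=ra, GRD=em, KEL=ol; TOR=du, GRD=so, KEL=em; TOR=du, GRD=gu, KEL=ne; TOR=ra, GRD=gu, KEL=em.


cell TOR=ne, GRD=du, KEL=vo:
underlying: buz-imiv-kz-pol
1. o -> e, u -> i / F C0 _: fires at position(s) 11: buzimivkzpel
2. f -> v, k -> g, p -> b, t -> d / _ Z: fires at position(s) 8: buzimivgzpel
3. 0 -> e / C _ C: inserts after position(s) 7, 8, 9: buzimivegezepel
surface: buzimivegezepel

cell TOR=ra, GRD=em, KEL=ol:
underlying: ba-imiv-f-ib
1. o -> e, u -> i / F C0 _: no change
2. f -> v, k -> g, p -> b, t -> d / _ Z: no change
3. 0 -> e / C _ C: inserts after position(s) 6: baimivefib
surface: baimivefib

cell TOR=du, GRD=so, KEL=em:
underlying: mo-imiv-ur-uv
1. o -> e, u -> i / F C0 _: fires at position(s) 7: moimiviruv
2. f -> v, k -> g, p -> b, t -> d / _ Z: no change
3. 0 -> e / C _ C: no change
surface: moimiviruv

cell TOR=du, GRD=gu, KEL=ne:
underlying: zi-imiv-ur-g
1. o -> e, u -> i / F C0 _: fires at position(s) 7: ziimivirg
2. f -> v, k -> g, p -> b, t -> d / _ Z: no change
3. 0 -> e / C _ C: inserts after position(s) 8: ziimivireg
surface: ziimivireg

cell TOR=ra, GRD=gu, KEL=em:
underlying: mo-imiv-f-g
1. o -> e, u -> i / F C0 _: no change
2. f -> v, k -> g, p -> b, t -> d / _ Z: fires at position(s) 7: moimivvg
3. 0 -> e / C _ C: inserts after position(s) 6, 7: moimiveveg
surface: moimiveveg


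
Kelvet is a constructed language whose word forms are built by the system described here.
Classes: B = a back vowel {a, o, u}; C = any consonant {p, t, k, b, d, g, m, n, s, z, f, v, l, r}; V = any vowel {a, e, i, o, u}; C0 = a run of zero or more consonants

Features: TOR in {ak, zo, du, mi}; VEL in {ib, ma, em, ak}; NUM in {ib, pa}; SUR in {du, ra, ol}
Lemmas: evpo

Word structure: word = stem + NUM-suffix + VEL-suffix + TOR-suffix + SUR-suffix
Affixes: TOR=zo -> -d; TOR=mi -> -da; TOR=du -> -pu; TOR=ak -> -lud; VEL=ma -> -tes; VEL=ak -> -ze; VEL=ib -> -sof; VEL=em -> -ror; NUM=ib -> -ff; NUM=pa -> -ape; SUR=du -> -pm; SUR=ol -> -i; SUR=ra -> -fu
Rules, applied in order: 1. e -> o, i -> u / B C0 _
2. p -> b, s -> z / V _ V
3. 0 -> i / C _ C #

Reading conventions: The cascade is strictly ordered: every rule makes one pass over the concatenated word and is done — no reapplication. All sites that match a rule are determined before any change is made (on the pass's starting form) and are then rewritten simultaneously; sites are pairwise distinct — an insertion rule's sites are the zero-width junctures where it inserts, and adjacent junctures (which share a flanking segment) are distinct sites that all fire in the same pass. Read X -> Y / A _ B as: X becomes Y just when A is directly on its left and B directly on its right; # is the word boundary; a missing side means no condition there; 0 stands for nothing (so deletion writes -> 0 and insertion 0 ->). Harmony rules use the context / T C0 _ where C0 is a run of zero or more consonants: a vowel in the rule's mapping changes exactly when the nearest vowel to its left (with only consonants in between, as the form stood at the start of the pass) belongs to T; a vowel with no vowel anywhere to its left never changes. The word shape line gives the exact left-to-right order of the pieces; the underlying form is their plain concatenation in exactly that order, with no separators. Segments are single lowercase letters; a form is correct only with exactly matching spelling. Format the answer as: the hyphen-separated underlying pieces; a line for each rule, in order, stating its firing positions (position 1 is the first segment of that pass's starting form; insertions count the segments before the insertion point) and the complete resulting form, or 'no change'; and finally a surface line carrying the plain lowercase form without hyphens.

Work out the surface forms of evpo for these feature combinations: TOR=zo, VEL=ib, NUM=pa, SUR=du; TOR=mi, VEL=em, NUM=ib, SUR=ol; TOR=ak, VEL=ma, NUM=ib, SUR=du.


cell TOR=zo, VEL=ib, NUM=pa, SUR=du:
underlying: evpo-ape-sof-d-pm
1. e -> o, i -> u / B C0 _: fires at position(s) 7: evpoaposofdpm
2. p -> b, s -> z / V _ V: fires at position(s) 6, 8: evpoabozofdpm
3. 0 -> i / C _ C #: inserts after position(s) 12: evpoabozofdpim
surface: evpoabozofdpim

cell TOR=mi, VEL=em, NUM=ib, SUR=ol:
underlying: evpo-ff-ror-da-i
1. e -> o, i -> u / B C0 _: fires at position(s) 12: evpoffrordau
2. p -> b, s -> z / V _ V: no change
3. 0 -> i / C _ C #: no change
surface: evpoffrordau

cell TOR=ak, VEL=ma, NUM=ib, SUR=du:
underlying: evpo-ff-tes-lud-pm
1. e -> o, i -> u / B C0 _: fires at position(s) 8: evpofftosludpm
2. p -> b, s -> z / V _ V: no change
3. 0 -> i / C _ C #: inserts after position(s) 13: evpofftosludpim
surface: evpofftosludpim


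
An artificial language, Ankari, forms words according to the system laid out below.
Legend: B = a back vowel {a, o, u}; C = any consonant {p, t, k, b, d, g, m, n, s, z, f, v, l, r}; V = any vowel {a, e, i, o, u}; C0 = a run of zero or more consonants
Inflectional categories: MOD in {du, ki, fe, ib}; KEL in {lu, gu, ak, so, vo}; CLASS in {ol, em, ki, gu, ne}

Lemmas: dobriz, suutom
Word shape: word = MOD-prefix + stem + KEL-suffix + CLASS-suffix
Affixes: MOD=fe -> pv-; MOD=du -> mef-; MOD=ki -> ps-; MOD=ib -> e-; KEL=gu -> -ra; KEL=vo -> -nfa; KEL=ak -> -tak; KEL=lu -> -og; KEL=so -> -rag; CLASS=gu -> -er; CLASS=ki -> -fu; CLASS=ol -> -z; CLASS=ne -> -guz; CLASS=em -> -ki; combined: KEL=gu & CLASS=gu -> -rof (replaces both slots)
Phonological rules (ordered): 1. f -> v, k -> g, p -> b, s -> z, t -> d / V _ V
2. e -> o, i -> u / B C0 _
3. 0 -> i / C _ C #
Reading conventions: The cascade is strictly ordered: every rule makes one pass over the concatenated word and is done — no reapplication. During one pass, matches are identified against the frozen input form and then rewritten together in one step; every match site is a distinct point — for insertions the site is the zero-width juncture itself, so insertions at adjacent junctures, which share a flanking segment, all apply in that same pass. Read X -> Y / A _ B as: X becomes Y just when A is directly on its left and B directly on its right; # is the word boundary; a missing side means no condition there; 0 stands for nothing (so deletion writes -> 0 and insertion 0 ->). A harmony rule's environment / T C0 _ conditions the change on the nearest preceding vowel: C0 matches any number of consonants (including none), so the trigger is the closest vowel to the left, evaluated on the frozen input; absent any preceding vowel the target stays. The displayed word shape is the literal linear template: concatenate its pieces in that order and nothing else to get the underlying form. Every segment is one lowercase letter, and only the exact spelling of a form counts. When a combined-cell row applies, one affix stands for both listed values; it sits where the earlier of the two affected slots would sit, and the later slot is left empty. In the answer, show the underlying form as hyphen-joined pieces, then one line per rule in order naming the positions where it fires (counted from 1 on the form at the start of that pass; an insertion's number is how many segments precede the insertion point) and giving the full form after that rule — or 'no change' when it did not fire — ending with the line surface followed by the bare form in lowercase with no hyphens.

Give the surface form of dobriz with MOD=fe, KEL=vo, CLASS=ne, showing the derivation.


underlying: pv-dobriz-nfa-guz
1. f -> v, k -> g, p -> b, s -> z, t -> d / V _ V: no change
2. e -> o, i -> u / B C0 _: fires at position(s) 7: pvdobruznfaguz
3. 0 -> i / C _ C #: no change
surface: pvdobruznfaguz


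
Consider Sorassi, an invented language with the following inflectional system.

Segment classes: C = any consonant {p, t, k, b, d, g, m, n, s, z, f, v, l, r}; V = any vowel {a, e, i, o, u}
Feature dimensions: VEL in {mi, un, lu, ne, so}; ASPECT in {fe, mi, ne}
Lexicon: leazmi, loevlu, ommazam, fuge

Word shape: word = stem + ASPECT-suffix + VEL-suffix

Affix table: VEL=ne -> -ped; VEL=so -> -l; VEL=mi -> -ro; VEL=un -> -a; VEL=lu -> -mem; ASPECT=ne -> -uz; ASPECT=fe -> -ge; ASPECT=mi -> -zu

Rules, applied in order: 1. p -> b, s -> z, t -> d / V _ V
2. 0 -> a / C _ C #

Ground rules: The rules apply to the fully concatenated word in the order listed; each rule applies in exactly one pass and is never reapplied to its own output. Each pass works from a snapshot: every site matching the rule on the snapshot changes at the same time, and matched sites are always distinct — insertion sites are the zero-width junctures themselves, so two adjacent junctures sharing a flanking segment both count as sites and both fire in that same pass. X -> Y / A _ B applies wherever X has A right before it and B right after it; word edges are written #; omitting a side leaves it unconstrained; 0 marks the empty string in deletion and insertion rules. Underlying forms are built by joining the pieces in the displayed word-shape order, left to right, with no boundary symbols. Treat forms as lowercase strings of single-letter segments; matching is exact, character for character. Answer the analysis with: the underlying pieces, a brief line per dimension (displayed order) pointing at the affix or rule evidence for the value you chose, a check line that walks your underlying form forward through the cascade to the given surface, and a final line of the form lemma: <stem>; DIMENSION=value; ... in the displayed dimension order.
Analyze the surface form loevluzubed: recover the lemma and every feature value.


underlying: loevlu-zu-ped
VEL=ne - signalled by the affix -ped
ASPECT=mi - signalled by the affix -zu
check: loevluzuped -> loevluzubed -> loevluzubed
lemma: loevlu; VEL=ne; ASPECT=mi


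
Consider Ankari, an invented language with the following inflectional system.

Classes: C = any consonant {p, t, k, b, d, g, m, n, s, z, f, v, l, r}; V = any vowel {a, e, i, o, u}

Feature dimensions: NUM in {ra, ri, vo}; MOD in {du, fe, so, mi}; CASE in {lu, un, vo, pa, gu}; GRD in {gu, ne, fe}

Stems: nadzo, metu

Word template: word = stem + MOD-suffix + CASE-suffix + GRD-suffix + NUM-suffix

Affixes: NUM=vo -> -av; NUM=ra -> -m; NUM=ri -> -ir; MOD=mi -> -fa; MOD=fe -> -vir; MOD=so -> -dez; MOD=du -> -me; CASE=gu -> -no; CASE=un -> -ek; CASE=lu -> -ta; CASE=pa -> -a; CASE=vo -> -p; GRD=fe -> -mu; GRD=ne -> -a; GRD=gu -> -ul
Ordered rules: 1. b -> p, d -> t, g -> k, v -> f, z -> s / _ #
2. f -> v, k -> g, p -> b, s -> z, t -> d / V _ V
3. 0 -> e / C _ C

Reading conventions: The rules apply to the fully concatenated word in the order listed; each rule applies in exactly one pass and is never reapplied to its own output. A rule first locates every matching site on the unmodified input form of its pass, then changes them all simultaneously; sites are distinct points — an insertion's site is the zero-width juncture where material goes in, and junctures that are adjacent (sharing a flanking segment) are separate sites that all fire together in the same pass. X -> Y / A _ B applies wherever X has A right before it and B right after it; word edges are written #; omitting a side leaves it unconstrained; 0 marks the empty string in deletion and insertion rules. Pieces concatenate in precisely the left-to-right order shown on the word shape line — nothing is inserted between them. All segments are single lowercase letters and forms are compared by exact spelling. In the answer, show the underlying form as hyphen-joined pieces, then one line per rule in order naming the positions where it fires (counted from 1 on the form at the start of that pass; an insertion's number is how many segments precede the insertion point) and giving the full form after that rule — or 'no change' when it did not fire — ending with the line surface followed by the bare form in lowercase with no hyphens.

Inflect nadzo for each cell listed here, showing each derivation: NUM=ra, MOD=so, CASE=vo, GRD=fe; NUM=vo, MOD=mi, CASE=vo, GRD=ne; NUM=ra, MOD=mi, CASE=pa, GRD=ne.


cell NUM=ra, MOD=so, CASE=vo, GRD=fe:
underlying: nadzo-dez-p-mu-m
1. b -> p, d -> t, g -> k, v -> f, z -> s / _ #: no change
2. f -> v, k -> g, p -> b, s -> z, t -> d / V _ V: no change
3. 0 -> e / C _ C: inserts after position(s) 3, 8, 9: nadezodezepemum
surface: nadezodezepemum

cell NUM=vo, MOD=mi, CASE=vo, GRD=ne:
underlying: nadzo-fa-p-a-av
1. b -> p, d -> t, g -> k, v -> f, z -> s / _ #: fires at position(s) 11: nadzofapaaf
2. f -> v, k -> g, p -> b, s -> z, t -> d / V _ V: fires at position(s) 6, 8: nadzovabaaf
3. 0 -> e / C _ C: inserts after position(s) 3: nadezovabaaf
surface: nadezovabaaf

cell NUM=ra, MOD=mi, CASE=pa, GRD=ne:
underlying: nadzo-fa-a-a-m
1. b -> p, d -> t, g -> k, v -> f, z -> s / _ #: no change
2. f -> v, k -> g, p -> b, s -> z, t -> d / V _ V: fires at position(s) 6: nadzovaaam
3. 0 -> e / C _ C: inserts after position(s) 3: nadezovaaam
surface: nadezovaaam


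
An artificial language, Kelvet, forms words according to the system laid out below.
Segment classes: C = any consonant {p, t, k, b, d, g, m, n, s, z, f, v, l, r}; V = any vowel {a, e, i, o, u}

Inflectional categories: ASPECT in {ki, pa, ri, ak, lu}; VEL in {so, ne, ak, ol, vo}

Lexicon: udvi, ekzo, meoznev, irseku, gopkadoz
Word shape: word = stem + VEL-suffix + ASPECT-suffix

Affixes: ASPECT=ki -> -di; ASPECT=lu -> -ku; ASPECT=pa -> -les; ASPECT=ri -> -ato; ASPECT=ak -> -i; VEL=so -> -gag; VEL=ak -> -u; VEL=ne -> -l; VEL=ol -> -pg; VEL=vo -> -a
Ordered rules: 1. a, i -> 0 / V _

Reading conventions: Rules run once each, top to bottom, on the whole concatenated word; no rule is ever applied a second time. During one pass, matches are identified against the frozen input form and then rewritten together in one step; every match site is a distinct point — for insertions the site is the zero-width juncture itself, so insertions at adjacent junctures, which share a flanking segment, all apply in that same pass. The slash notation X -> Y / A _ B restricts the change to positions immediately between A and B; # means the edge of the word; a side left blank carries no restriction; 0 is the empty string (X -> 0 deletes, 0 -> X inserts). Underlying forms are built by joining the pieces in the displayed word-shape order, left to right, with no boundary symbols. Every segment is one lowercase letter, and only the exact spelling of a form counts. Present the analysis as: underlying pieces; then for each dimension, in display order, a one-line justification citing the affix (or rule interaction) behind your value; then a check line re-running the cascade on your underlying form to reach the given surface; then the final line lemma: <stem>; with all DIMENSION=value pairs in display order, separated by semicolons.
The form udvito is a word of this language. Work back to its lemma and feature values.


underlying: udvi-a-ato
ASPECT=ri - signalled by the affix -ato
VEL=vo - signalled by the affix -a
check: udviaato -> udvito
lemma: udvi; ASPECT=ri; VEL=vo


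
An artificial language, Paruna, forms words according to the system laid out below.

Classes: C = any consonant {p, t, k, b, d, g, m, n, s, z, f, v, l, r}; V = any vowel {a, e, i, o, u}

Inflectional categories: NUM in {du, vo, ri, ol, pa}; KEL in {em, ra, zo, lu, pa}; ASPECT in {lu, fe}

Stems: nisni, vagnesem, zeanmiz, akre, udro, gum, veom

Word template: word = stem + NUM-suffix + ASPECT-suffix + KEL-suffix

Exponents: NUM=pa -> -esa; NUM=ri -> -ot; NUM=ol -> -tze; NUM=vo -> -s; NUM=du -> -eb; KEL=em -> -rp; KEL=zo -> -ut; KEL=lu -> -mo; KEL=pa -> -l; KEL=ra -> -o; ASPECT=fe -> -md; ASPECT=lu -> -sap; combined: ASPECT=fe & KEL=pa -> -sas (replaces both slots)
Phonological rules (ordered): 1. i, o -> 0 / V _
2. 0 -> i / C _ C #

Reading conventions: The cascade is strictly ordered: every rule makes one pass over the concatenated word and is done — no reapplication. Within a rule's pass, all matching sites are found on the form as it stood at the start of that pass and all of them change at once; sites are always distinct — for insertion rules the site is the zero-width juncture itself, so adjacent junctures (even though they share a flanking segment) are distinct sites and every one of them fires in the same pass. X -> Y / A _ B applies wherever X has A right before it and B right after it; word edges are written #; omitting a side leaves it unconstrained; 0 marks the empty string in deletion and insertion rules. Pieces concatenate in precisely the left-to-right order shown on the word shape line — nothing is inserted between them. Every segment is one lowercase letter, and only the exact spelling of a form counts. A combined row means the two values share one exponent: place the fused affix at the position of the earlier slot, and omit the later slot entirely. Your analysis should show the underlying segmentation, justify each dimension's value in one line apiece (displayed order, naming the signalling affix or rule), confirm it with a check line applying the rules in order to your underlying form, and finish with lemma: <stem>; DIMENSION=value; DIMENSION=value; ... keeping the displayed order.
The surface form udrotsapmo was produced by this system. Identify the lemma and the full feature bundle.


underlying: udro-ot-sap-mo
NUM=ri - signalled by the affix -ot
KEL=lu - signalled by the affix -mo
ASPECT=lu - signalled by the affix -sap
check: udrootsapmo -> udrotsapmo -> udrotsapmo
lemma: udro; NUM=ri; KEL=lu; ASPECT=lu


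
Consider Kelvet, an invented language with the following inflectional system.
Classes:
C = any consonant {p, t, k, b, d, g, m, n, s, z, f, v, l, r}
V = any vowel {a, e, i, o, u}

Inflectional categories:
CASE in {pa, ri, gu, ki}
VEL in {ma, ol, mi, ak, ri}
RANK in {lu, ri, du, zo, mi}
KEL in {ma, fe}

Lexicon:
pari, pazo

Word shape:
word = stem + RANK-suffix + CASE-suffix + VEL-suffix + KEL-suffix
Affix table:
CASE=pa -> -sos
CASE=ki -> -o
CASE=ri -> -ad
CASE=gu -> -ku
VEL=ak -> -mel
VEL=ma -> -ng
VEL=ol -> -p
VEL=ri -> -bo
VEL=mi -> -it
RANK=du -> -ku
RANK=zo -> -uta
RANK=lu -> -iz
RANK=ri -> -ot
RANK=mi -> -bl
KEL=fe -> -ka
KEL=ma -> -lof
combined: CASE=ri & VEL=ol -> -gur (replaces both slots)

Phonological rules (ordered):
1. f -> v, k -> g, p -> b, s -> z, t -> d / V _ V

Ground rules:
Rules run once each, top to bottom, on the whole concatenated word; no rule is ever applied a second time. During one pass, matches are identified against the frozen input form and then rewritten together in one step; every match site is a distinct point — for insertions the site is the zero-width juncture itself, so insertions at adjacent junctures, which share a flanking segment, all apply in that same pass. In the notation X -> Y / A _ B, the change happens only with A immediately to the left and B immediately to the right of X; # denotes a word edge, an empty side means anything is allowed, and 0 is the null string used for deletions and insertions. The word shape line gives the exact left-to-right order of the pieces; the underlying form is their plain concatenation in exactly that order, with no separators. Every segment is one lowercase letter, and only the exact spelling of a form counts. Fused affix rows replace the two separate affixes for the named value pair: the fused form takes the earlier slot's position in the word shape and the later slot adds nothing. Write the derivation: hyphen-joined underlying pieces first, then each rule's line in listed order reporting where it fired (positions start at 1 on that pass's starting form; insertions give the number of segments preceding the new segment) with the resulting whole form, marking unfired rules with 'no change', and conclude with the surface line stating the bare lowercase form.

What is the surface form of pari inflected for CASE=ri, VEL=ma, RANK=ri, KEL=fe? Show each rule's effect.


underlying: pari-ot-ad-ng-ka
1. f -> v, k -> g, p -> b, s -> z, t -> d / V _ V: fires at position(s) 6: pariodadngka
surface: pariodadngka


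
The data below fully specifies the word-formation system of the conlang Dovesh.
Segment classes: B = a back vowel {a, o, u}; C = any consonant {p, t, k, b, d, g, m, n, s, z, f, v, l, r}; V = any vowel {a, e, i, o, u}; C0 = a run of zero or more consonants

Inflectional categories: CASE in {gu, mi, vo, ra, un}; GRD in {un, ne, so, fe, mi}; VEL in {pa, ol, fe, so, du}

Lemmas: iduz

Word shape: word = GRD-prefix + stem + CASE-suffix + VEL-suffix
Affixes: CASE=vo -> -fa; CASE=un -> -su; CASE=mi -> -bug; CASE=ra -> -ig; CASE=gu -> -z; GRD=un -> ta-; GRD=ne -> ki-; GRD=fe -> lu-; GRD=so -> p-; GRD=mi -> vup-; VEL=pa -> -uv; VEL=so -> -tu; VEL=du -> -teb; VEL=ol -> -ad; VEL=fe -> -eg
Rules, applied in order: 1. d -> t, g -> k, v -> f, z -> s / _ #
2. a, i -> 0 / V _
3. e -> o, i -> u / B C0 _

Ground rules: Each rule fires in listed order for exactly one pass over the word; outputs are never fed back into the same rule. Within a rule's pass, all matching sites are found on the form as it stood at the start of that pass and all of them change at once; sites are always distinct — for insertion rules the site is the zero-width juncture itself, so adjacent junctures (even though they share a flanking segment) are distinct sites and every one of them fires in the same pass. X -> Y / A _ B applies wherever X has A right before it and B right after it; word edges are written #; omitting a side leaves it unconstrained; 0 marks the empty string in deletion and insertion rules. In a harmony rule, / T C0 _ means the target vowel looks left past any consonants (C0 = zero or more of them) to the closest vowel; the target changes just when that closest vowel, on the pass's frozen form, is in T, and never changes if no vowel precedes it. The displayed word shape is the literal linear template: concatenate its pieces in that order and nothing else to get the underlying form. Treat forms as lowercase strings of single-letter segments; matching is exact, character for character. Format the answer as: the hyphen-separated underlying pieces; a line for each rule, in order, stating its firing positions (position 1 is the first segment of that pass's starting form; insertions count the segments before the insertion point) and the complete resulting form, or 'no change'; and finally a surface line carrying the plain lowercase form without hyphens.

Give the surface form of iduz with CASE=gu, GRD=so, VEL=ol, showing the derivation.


underlying: p-iduz-z-ad
1. d -> t, g -> k, v -> f, z -> s / _ #: fires at position(s) 8: piduzzat
2. a, i -> 0 / V _: no change
3. e -> o, i -> u / B C0 _: no change
surface: piduzzat


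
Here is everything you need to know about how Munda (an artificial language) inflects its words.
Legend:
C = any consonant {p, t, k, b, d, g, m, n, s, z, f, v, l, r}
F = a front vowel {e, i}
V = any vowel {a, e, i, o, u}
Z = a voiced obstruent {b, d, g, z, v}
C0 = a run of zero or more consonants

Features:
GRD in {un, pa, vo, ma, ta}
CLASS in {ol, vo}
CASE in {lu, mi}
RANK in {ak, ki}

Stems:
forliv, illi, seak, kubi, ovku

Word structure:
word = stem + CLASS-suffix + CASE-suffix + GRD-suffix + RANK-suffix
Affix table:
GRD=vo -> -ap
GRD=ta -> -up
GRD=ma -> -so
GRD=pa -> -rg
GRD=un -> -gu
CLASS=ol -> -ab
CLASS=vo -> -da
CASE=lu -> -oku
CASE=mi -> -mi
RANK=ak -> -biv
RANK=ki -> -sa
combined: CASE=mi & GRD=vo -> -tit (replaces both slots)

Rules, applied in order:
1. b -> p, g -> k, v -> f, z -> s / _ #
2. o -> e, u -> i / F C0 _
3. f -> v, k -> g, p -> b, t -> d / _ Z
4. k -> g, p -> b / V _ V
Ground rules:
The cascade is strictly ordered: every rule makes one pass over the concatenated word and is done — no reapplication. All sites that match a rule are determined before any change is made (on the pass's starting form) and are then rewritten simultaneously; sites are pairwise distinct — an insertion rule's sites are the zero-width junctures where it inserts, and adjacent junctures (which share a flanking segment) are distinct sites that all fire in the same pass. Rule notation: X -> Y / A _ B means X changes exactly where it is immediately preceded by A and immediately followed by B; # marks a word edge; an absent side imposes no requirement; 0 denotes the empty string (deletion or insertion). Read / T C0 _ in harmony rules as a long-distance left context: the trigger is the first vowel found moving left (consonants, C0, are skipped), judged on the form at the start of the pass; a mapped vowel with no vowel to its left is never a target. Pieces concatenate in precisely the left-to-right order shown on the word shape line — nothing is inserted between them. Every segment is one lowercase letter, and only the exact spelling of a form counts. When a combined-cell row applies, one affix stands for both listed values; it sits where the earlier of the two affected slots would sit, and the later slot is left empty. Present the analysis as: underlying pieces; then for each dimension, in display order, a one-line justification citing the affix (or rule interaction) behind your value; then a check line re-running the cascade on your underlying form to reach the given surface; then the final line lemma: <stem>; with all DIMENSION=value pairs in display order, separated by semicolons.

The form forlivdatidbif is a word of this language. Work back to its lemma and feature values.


underlying: forliv-da-tit-biv
GRD=vo - signalled by the combined affix row
CLASS=vo - signalled by the affix -da
CASE=mi - signalled by the combined affix row
RANK=ak - signalled by the affix -biv
check: forlivdatitbiv -> forlivdatitbif -> forlivdatitbif -> forlivdatidbif -> forlivdatidbif
lemma: forliv; GRD=vo; CLASS=vo; CASE=mi; RANK=ak


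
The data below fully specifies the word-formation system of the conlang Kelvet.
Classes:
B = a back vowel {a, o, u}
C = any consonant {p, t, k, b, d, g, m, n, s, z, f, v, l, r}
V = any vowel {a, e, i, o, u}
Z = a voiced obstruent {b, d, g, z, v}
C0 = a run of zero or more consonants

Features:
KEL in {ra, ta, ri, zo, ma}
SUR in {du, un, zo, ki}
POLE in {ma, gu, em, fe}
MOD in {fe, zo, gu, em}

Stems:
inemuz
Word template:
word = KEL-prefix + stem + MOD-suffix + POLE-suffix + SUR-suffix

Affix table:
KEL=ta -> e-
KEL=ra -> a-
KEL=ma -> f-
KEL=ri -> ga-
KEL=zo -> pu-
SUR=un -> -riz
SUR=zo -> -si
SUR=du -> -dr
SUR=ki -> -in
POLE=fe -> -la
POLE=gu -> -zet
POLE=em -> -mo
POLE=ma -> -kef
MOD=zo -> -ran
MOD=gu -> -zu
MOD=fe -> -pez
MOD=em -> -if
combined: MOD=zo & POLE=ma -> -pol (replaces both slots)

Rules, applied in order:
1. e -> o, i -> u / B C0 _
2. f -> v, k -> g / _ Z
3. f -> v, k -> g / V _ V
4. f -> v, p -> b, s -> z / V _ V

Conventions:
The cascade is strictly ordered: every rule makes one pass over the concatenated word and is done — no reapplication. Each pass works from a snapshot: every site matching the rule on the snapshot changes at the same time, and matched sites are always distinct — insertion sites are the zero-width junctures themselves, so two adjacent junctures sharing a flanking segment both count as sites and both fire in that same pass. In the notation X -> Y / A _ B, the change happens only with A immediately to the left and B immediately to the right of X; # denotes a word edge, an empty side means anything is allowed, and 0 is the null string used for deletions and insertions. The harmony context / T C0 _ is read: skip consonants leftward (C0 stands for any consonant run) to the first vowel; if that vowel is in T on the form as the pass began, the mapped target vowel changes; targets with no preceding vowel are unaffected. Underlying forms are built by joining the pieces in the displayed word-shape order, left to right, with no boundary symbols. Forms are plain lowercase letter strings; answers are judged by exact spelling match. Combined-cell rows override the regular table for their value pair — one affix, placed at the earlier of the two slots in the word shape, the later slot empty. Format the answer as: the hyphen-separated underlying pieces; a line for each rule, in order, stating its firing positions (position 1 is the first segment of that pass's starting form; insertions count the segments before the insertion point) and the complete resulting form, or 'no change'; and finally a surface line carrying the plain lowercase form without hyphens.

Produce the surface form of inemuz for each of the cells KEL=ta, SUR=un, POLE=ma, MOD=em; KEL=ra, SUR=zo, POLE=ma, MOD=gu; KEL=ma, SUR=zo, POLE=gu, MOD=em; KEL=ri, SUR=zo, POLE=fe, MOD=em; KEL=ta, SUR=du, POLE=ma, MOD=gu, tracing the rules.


cell KEL=ta, SUR=un, POLE=ma, MOD=em:
underlying: e-inemuz-if-kef-riz
1. e -> o, i -> u / B C0 _: fires at position(s) 8: einemuzufkefriz
2. f -> v, k -> g / _ Z: no change
3. f -> v, k -> g / V _ V: no change
4. f -> v, p -> b, s -> z / V _ V: no change
surface: einemuzufkefriz

cell KEL=ra, SUR=zo, POLE=ma, MOD=gu:
underlying: a-inemuz-zu-kef-si
1. e -> o, i -> u / B C0 _: fires at position(s) 2, 11: aunemuzzukofsi
2. f -> v, k -> g / _ Z: no change
3. f -> v, k -> g / V _ V: fires at position(s) 10: aunemuzzugofsi
4. f -> v, p -> b, s -> z / V _ V: no change
surface: aunemuzzugofsi

cell KEL=ma, SUR=zo, POLE=gu, MOD=em:
underlying: f-inemuz-if-zet-si
1. e -> o, i -> u / B C0 _: fires at position(s) 8: finemuzufzetsi
2. f -> v, k -> g / _ Z: fires at position(s) 9: finemuzuvzetsi
3. f -> v, k -> g / V _ V: no change
4. f -> v, p -> b, s -> z / V _ V: no change
surface: finemuzuvzetsi

cell KEL=ri, SUR=zo, POLE=fe, MOD=em:
underlying: ga-inemuz-if-la-si
1. e -> o, i -> u / B C0 _: fires at position(s) 3, 9, 14: gaunemuzuflasu
2. f -> v, k -> g / _ Z: no change
3. f -> v, k -> g / V _ V: no change
4. f -> v, p -> b, s -> z / V _ V: fires at position(s) 13: gaunemuzuflazu
surface: gaunemuzuflazu

cell KEL=ta, SUR=du, POLE=ma, MOD=gu:
underlying: e-inemuz-zu-kef-dr
1. e -> o, i -> u / B C0 _: fires at position(s) 11: einemuzzukofdr
2. f -> v, k -> g / _ Z: fires at position(s) 12: einemuzzukovdr
3. f -> v, k -> g / V _ V: fires at position(s) 10: einemuzzugovdr
4. f -> v, p -> b, s -> z / V _ V: no change
surface: einemuzzugovdr
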